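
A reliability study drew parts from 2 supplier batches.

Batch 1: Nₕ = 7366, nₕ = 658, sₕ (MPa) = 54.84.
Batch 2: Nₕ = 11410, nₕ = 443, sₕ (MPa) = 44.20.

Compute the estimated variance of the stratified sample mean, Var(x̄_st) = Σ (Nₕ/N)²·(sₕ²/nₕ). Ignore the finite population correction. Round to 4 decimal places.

2.3320

N = 18776. Term for each stratum: Wₕ²sₕ²/nₕ.
Var(x̄_st) = 0.7034387 + 1.6285682 = 2.3320069 → 2.3320.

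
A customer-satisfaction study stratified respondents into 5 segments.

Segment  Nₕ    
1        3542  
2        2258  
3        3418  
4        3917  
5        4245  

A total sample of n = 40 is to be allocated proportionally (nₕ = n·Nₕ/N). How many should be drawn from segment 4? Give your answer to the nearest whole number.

N = 3542 + 2258 + 3418 + 3917 + 4245 = 17380.
n_4 = 40·3917/17380 = 9.015... → 9.

9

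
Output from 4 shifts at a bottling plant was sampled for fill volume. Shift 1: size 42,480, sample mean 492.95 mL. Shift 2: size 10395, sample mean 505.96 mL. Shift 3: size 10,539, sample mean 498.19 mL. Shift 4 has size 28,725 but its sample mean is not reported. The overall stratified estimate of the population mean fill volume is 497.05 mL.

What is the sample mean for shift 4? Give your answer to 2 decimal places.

499.47

Σ Nₕx̄ₕ = N·μ, so 28725·x̄_4 = 92139·497.05 − (42480·492.95 + 10395·505.96 + 10539·498.19).
= 45797689.95 − 31450394.61 = 14347295.34.
x̄_4 = 14347295.34 / 28725 = 499.4707... → 499.47.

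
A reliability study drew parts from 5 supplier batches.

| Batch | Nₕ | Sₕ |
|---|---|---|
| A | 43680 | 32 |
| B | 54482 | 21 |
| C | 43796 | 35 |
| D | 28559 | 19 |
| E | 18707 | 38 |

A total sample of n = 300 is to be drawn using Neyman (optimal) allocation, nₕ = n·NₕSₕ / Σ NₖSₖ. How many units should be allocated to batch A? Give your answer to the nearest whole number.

A: NₕSₕ = 43680·32 = 1397760
B: NₕSₕ = 54482·21 = 1144122
C: NₕSₕ = 43796·35 = 1532860
D: NₕSₕ = 28559·19 = 542621
E: NₕSₕ = 18707·38 = 710866
Σ NₕSₕ = 5328229.
n_A = 300·1397760/5328229 = 78.699... → 79.

79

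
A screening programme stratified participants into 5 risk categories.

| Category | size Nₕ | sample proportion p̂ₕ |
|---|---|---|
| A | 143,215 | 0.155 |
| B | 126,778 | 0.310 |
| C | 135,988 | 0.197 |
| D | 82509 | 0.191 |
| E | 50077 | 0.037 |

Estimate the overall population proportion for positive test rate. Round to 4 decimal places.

Wₕ = Nₕ/N with N = 538567: 0.2659, 0.2354, 0.2525, 0.1532, 0.0930.
p̂_st = 0.2659·0.155 + 0.2354·0.310 + 0.2525·0.197 + 0.1532·0.191 + 0.0930·0.037 ≈ 0.196635... → 0.1966.

0.1966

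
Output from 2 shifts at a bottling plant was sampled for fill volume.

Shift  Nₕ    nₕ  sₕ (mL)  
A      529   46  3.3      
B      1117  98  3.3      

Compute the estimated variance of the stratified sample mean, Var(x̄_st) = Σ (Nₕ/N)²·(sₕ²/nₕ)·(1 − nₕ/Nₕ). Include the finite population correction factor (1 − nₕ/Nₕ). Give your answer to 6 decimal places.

N = 1646; Wₕ = Nₕ/N.
shift A: (529/1646)²·3.3²/46·(1 − 46/529) = 0.022326117
shift B: (1117/1646)²·3.3²/98·(1 − 98/1117) = 0.046684155
Sum = 0.069010271 → 0.069010.

0.069010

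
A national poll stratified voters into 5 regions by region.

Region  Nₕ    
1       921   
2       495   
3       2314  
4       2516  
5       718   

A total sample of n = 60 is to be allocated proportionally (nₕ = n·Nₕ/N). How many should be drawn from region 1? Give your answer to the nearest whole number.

8

N = 921 + 495 + 2314 + 2516 + 718 = 6964.
n_1 = 60·921/6964 = 7.935... → 8.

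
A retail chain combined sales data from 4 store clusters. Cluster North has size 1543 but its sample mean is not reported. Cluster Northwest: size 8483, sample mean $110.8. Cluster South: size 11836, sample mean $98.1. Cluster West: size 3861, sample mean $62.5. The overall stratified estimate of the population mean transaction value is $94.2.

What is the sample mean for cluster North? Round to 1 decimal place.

N = 1543 + 8483 + 11836 + 3861 = 25723.
Overall total = μ·N = 94.2·25723 = 2423106.6.
Subtract the known strata: 8483·110.8 + 11836·98.1 + 3861·62.5 = 2342340.5.
Remaining total for cluster North: 2423106.6 − 2342340.5 = 80766.1.
Divide by its size: 80766.1 / 1543 = 52.344... → 52.3.

52.3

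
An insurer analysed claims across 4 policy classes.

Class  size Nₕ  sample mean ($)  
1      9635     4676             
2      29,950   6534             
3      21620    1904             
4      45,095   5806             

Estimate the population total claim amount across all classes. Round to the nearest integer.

543732610

1: 9635·4676 = 45053260
2: 29950·6534 = 195693300
3: 21620·1904 = 41164480
4: 45095·5806 = 261821570
τ̂ = Σ Nₕx̄ₕ = 543732610.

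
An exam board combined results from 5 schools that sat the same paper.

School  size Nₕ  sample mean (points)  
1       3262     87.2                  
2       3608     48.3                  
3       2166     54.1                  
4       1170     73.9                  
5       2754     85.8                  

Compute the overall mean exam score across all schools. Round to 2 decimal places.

69.34

N = 12960; weights Wₕ = Nₕ/N = (0.2517, 0.2784, 0.1671, 0.0903, 0.2125).
x̄_st = Σ Wₕ·x̄ₕ = 0.2517·87.2 + 0.2784·48.3 + 0.1671·54.1 + 0.0903·73.9 + 0.2125·85.8 ≈ 69.3402...
→ 69.34.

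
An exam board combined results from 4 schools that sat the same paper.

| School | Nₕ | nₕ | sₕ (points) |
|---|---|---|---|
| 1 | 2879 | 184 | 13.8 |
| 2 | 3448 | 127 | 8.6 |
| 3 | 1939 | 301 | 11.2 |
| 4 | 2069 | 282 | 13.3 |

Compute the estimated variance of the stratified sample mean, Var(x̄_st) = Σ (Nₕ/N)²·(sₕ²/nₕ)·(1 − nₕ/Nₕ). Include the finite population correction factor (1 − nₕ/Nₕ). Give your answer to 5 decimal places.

0.17172

N = 10335. Term for each stratum: Wₕ²sₕ²/nₕ·(1−nₕ/Nₕ).
Var(x̄_st) = 0.07518303 + 0.06243216 + 0.01239197 + 0.02171292 = 0.17172008 → 0.17172.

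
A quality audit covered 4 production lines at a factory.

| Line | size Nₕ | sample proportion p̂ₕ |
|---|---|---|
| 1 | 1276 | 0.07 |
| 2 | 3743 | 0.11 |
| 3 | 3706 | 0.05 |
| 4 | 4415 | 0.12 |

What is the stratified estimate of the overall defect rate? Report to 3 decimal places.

0.093

Wₕ = Nₕ/N with N = 13140: 0.0971, 0.2849, 0.2820, 0.3360.
p̂_st = 0.0971·0.07 + 0.2849·0.11 + 0.2820·0.05 + 0.3360·0.12 ≈ 0.09255... → 0.093.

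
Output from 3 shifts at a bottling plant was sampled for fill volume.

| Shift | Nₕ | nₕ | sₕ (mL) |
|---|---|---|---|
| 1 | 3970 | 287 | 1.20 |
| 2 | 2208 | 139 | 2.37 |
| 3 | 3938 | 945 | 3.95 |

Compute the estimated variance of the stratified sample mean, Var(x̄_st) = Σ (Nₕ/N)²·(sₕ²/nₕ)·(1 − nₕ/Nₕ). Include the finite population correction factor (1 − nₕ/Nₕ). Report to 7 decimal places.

0.0044225

N = 10116. Term for each stratum: Wₕ²sₕ²/nₕ·(1−nₕ/Nₕ).
Var(x̄_st) = 0.0007168944 + 0.0018039472 + 0.0019016350 = 0.0044224766 → 0.0044225.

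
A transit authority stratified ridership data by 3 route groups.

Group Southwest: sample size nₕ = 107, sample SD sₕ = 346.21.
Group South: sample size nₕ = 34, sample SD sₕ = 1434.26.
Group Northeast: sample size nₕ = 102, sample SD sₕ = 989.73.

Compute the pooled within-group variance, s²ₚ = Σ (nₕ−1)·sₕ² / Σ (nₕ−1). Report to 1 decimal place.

Southwest: (107−1)·346.21² = 106·119861.3641 = 12705304.5946
South: (34−1)·1434.26² = 33·2057101.7476 = 67884357.6708
Northeast: (102−1)·989.73² = 101·979565.4729 = 98936112.7629
Numerator = 179525775.0283; denominator = Σ(nₕ−1) = 240.
s²ₚ = 179525775.0283/240 = 748024.063... → 748024.1.

748024.1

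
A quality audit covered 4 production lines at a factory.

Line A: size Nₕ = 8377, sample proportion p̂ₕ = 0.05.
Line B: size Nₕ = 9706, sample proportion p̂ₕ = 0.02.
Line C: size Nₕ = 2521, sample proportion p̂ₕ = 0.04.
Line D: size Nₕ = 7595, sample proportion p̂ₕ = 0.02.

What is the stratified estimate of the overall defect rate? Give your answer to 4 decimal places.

0.0307

N = 8377 + 9706 + 2521 + 7595 = 28199.
Overall proportion = Σ (Nₕ/N)·p̂ₕ.
Σ Nₕp̂ₕ = 418.85 + 194.12 + 100.84 + 151.9 = 865.71.
865.71 / 28199 = 0.030700... → 0.0307.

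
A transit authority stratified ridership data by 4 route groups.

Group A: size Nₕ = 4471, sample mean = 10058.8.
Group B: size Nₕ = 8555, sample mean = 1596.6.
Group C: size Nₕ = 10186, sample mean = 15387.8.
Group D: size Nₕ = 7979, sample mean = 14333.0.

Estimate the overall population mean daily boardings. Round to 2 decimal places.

x̄_st = (Σ Nₕx̄ₕ) / (Σ Nₕ) = (4471·10058.8 + 8555·1596.6 + 10186·15387.8 + 7979·14333.0) / 31191
= 329734945.6 / 31191 = 10571.4772... → 10571.48.

10571.48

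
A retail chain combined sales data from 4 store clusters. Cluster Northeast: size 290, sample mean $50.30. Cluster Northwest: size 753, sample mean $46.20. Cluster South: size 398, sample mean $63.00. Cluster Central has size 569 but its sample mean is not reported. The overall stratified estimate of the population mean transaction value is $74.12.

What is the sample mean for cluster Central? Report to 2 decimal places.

130.99

Σ Nₕx̄ₕ = N·μ, so 569·x̄_Central = 2010·74.12 − (290·50.30 + 753·46.20 + 398·63.00).
= 148981.2 − 74449.6 = 74531.6.
x̄_Central = 74531.6 / 569 = 130.9870... → 130.99.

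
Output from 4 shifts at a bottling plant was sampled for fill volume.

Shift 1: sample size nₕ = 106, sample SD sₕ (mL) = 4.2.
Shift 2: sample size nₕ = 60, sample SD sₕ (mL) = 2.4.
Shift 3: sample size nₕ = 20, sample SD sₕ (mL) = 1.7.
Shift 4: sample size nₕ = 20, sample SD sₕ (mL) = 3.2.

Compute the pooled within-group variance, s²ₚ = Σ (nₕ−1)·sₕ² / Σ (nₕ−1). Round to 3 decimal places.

12.087

Degrees of freedom: 105 + 59 + 19 + 19 = 202.
Σ(nₕ−1)sₕ² = 105·17.64 + 59·5.76 + 19·2.89 + 19·10.24 = 2441.51.
s²ₚ = 2441.51 / 202 = 12.08668... → 12.087.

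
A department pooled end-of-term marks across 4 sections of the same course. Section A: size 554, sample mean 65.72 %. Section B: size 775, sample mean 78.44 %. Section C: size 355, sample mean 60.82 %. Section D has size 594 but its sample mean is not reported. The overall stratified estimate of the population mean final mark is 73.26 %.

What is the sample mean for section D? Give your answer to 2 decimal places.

Σ Nₕx̄ₕ = N·μ, so 594·x̄_D = 2278·73.26 − (554·65.72 + 775·78.44 + 355·60.82).
= 166886.28 − 118790.98 = 48095.3.
x̄_D = 48095.3 / 594 = 80.9685... → 80.97.

80.97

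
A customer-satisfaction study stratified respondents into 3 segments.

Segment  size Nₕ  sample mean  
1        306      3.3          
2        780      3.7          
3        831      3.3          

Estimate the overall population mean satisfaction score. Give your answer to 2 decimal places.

3.46

N = 1917; weights Wₕ = Nₕ/N = (0.1596, 0.4069, 0.4335).
x̄_st = Σ Wₕ·x̄ₕ = 0.1596·3.3 + 0.4069·3.7 + 0.4335·3.3 ≈ 3.4628...
→ 3.46.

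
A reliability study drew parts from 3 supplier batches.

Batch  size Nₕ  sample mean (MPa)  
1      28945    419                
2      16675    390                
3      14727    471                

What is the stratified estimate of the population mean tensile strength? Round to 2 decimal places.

423.68

x̄_st = (Σ Nₕx̄ₕ) / (Σ Nₕ) = (28945·419 + 16675·390 + 14727·471) / 60347
= 25567622 / 60347 = 423.6768... → 423.68.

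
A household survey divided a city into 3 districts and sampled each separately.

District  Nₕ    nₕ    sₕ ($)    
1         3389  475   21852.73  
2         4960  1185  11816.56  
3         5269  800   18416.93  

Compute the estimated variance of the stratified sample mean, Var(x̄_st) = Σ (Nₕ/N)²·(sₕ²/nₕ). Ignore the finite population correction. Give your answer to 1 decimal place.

N = 13618; Wₕ = Nₕ/N.
district 1: (3389/13618)²·21852.73²/475 = 62263.6058
district 2: (4960/13618)²·11816.56²/1185 = 15631.4934
district 3: (5269/13618)²·18416.93²/800 = 63470.8370
Sum = 141365.9362 → 141365.9.

141365.9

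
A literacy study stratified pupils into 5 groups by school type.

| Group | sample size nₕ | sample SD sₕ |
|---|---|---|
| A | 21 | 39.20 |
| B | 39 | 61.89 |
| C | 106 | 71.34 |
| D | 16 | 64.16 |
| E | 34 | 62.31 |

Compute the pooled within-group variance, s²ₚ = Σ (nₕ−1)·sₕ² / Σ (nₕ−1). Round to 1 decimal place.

A: (21−1)·39.20² = 20·1536.64 = 30732.8
B: (39−1)·61.89² = 38·3830.3721 = 145554.1398
C: (106−1)·71.34² = 105·5089.3956 = 534386.538
D: (16−1)·64.16² = 15·4116.5056 = 61747.584
E: (34−1)·62.31² = 33·3882.5361 = 128123.6913
Numerator = 900544.7531; denominator = Σ(nₕ−1) = 211.
s²ₚ = 900544.7531/211 = 4267.985... → 4268.0.

4268.0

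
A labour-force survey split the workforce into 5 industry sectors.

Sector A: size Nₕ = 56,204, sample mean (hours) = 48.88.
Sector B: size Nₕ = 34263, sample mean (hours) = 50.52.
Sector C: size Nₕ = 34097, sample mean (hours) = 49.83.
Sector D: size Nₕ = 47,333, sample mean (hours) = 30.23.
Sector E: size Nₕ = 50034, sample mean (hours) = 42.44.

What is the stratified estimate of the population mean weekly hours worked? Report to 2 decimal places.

43.85

N = 221931; weights Wₕ = Nₕ/N = (0.2532, 0.1544, 0.1536, 0.2133, 0.2254).
x̄_st = Σ Wₕ·x̄ₕ = 0.2532·48.88 + 0.1544·50.52 + 0.1536·49.83 + 0.2133·30.23 + 0.2254·42.44 ≈ 43.8496...
→ 43.85.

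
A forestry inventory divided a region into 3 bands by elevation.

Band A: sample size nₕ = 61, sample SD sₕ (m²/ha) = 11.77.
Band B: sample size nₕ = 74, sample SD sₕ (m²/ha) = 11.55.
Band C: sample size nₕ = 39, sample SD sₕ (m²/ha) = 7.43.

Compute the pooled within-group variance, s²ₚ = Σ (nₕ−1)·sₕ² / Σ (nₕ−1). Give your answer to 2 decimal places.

Degrees of freedom: 60 + 73 + 38 = 171.
Σ(nₕ−1)sₕ² = 60·138.5329 + 73·133.4025 + 38·55.2049 = 20148.1427.
s²ₚ = 20148.1427 / 171 = 117.8254... → 117.83.

117.83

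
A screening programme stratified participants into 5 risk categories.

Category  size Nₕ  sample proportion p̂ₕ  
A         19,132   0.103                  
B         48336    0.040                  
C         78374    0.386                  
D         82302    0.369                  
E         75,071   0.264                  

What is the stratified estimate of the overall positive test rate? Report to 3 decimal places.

0.278

Wₕ = Nₕ/N with N = 303215: 0.0631, 0.1594, 0.2585, 0.2714, 0.2476.
p̂_st = 0.0631·0.103 + 0.1594·0.040 + 0.2585·0.386 + 0.2714·0.369 + 0.2476·0.264 ≈ 0.27817... → 0.278.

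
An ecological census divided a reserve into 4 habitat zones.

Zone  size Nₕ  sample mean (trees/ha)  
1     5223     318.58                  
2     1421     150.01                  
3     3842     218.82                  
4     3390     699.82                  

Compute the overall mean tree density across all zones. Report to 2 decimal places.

366.84

N = 5223 + 1421 + 3842 + 3390 = 13876.
Weight each subgroup mean by Nₕ/N and sum.
Σ Nₕx̄ₕ = 5223·318.58 + 1421·150.01 + 3842·218.82 + 3390·699.82 = 1663943.34 + 213164.21 + 840706.44 + 2372389.8 = 5090203.79.
Divide by N: 5090203.79 / 13876 = 366.8351... → 366.84.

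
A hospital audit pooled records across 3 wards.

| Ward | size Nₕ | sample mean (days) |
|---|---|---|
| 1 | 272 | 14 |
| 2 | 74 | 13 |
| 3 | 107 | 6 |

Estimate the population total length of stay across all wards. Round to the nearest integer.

5412

Population total = Σ Nₕ·x̄ₕ (each stratum's size times its mean).
272·14 + 74·13 + 107·6 = 3808 + 962 + 642 = 5412.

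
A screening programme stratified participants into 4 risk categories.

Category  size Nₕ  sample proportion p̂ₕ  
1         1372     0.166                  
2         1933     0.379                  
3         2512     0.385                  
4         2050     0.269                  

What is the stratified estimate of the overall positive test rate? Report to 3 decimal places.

0.315

N = 1372 + 1933 + 2512 + 2050 = 7867.
Overall proportion = Σ (Nₕ/N)·p̂ₕ.
Σ Nₕp̂ₕ = 227.752 + 732.607 + 967.12 + 551.45 = 2478.929.
2478.929 / 7867 = 0.31510... → 0.315.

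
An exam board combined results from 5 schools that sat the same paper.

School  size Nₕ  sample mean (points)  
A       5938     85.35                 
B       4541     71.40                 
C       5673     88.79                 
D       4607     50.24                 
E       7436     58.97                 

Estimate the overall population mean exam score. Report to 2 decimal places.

71.10

N = 28195; weights Wₕ = Nₕ/N = (0.2106, 0.1611, 0.2012, 0.1634, 0.2637).
x̄_st = Σ Wₕ·x̄ₕ = 0.2106·85.35 + 0.1611·71.40 + 0.2012·88.79 + 0.1634·50.24 + 0.2637·58.97 ≈ 71.1012...
→ 71.10.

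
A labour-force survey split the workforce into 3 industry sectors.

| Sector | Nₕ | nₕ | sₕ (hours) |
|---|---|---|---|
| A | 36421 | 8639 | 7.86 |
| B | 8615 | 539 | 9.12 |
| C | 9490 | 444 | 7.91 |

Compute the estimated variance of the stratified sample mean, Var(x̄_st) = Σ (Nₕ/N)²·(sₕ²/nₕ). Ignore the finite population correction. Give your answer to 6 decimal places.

0.011311

N = 54526; Wₕ = Nₕ/N.
sector A: (36421/54526)²·7.86²/8639 = 0.003190642
sector B: (8615/54526)²·9.12²/539 = 0.003852159
sector C: (9490/54526)²·7.91²/444 = 0.004268695
Sum = 0.011311496 → 0.011311.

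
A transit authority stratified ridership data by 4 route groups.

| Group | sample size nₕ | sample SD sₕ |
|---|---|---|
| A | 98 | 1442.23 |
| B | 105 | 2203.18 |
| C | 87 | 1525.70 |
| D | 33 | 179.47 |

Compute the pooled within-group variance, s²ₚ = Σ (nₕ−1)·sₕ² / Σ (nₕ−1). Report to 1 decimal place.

2845758.6

A: (98−1)·1442.23² = 97·2080027.3729 = 201762655.1713
B: (105−1)·2203.18² = 104·4854002.1124 = 504816219.6896
C: (87−1)·1525.70² = 86·2327760.49 = 200187402.14
D: (33−1)·179.47² = 32·32209.4809 = 1030703.3888
Numerator = 907796980.3897; denominator = Σ(nₕ−1) = 319.
s²ₚ = 907796980.3897/319 = 2845758.559... → 2845758.6.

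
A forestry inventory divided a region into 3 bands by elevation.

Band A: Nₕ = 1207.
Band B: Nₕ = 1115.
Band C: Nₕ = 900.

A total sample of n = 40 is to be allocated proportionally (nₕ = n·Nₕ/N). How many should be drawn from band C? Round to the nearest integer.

Share of band C = 900/3222 = 0.27933.
Allocate 40 × 0.27933 = 11.173... → 11.

11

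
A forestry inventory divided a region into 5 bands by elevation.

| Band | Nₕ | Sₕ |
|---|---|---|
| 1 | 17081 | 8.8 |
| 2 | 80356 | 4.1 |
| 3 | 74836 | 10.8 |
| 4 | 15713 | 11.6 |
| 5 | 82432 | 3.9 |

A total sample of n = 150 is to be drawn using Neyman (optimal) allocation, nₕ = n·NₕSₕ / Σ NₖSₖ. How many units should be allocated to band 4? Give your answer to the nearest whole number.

15

Σ NₕSₕ = 17081·8.8 + 80356·4.1 + 74836·10.8 + 15713·11.6 + 82432·3.9 = 1791756.8.
Share for 4: 182270.8/1791756.8 = 0.10173.
n_4 = 150 × 0.10173 = 15.259... → 15.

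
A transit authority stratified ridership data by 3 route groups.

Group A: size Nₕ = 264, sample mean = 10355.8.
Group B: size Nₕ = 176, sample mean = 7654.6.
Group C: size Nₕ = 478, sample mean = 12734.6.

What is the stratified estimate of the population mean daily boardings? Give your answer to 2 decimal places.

11076.56

x̄_st = (Σ Nₕx̄ₕ) / (Σ Nₕ) = (264·10355.8 + 176·7654.6 + 478·12734.6) / 918
= 10168279.6 / 918 = 11076.5573... → 11076.56.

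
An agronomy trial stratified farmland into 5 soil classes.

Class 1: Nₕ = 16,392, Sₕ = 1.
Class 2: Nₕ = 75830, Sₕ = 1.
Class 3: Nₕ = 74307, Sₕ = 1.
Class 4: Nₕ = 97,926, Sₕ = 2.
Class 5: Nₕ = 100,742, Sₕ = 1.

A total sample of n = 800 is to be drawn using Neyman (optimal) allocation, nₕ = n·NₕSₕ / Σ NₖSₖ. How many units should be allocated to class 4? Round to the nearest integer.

1: NₕSₕ = 16392·1 = 16392
2: NₕSₕ = 75830·1 = 75830
3: NₕSₕ = 74307·1 = 74307
4: NₕSₕ = 97926·2 = 195852
5: NₕSₕ = 100742·1 = 100742
Σ NₕSₕ = 463123.
n_4 = 800·195852/463123 = 338.315... → 338.

338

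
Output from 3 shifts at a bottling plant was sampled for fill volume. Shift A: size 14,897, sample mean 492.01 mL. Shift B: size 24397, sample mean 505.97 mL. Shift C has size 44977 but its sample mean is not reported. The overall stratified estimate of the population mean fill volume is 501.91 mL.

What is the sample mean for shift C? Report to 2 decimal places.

502.99

N = 14897 + 24397 + 44977 = 84271.
Overall total = μ·N = 501.91·84271 = 42296457.61.
Subtract the known strata: 14897·492.01 + 24397·505.97 = 19673623.06.
Remaining total for shift C: 42296457.61 − 19673623.06 = 22622834.55.
Divide by its size: 22622834.55 / 44977 = 502.9867... → 502.99.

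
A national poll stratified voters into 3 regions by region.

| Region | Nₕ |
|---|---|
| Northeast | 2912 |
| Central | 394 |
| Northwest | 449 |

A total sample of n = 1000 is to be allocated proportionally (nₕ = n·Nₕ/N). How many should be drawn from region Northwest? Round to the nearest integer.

120

Share of region Northwest = 449/3755 = 0.11957.
Allocate 1000 × 0.11957 = 119.574... → 120.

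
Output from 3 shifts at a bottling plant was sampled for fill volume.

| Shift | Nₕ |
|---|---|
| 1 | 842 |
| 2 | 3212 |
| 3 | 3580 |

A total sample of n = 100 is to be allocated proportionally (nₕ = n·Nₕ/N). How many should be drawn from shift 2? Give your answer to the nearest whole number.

42

Share of shift 2 = 3212/7634 = 0.42075.
Allocate 100 × 0.42075 = 42.075... → 42.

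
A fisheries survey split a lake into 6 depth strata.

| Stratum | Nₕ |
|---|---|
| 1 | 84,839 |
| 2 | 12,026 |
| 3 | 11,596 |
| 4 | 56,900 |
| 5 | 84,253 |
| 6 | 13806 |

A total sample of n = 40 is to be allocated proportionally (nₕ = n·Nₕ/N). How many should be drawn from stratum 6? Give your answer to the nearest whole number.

2

Share of stratum 6 = 13806/263420 = 0.05241.
Allocate 40 × 0.05241 = 2.096... → 2.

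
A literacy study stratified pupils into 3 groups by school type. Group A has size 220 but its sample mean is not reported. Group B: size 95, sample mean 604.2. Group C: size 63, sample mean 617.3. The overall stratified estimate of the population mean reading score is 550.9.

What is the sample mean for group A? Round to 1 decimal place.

508.9

N = 220 + 95 + 63 = 378.
Overall total = μ·N = 550.9·378 = 208240.2.
Subtract the known strata: 95·604.2 + 63·617.3 = 96288.9.
Remaining total for group A: 208240.2 − 96288.9 = 111951.3.
Divide by its size: 111951.3 / 220 = 508.870... → 508.9.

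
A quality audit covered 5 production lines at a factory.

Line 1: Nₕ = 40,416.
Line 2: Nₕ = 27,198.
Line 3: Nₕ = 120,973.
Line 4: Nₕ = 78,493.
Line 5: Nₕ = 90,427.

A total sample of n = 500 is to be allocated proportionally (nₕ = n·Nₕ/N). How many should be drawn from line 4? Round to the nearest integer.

Share of line 4 = 78493/357507 = 0.21956.
Allocate 500 × 0.21956 = 109.778... → 110.

110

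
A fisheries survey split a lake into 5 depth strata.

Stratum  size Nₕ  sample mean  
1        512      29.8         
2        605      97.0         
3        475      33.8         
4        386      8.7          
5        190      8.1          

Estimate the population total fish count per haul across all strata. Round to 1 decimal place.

94894.8

1: 512·29.8 = 15257.6
2: 605·97.0 = 58685
3: 475·33.8 = 16055
4: 386·8.7 = 3358.2
5: 190·8.1 = 1539
τ̂ = Σ Nₕx̄ₕ = 94894.8.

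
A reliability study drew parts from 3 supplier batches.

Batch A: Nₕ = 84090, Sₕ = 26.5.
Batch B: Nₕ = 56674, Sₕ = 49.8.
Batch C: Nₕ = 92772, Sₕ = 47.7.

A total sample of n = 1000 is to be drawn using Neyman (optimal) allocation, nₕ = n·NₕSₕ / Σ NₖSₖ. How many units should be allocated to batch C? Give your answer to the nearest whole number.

467

A: NₕSₕ = 84090·26.5 = 2228385
B: NₕSₕ = 56674·49.8 = 2822365.2
C: NₕSₕ = 92772·47.7 = 4425224.4
Σ NₕSₕ = 9475974.6.
n_C = 1000·4425224.4/9475974.6 = 466.994... → 467.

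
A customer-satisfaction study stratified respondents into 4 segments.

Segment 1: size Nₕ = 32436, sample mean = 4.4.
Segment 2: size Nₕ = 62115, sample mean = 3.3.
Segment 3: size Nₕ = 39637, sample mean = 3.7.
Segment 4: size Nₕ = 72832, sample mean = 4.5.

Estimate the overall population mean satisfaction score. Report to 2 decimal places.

3.97

N = 207020; weights Wₕ = Nₕ/N = (0.1567, 0.3000, 0.1915, 0.3518).
x̄_st = Σ Wₕ·x̄ₕ = 0.1567·4.4 + 0.3000·3.3 + 0.1915·3.7 + 0.3518·4.5 ≈ 3.9711...
→ 3.97.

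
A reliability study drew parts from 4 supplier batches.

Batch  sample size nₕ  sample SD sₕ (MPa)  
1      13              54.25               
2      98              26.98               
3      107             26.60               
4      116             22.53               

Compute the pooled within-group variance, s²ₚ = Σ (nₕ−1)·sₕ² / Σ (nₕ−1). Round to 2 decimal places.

1: (13−1)·54.25² = 12·2943.0625 = 35316.75
2: (98−1)·26.98² = 97·727.9204 = 70608.2788
3: (107−1)·26.60² = 106·707.56 = 75001.36
4: (116−1)·22.53² = 115·507.6009 = 58374.1035
Numerator = 239300.4923; denominator = Σ(nₕ−1) = 330.
s²ₚ = 239300.4923/330 = 725.1530... → 725.15.

725.15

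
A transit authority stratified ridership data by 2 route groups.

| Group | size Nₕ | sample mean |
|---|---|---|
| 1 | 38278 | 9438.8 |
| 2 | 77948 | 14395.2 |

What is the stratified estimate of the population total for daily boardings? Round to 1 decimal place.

1: 38278·9438.8 = 361298386.4
2: 77948·14395.2 = 1122077049.6
τ̂ = Σ Nₕx̄ₕ = 1483375436.0.

1483375436.0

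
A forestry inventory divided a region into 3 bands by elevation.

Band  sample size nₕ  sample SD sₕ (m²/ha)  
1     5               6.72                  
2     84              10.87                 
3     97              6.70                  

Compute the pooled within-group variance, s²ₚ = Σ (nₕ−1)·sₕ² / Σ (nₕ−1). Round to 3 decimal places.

1: (5−1)·6.72² = 4·45.1584 = 180.6336
2: (84−1)·10.87² = 83·118.1569 = 9807.0227
3: (97−1)·6.70² = 96·44.89 = 4309.44
Numerator = 14297.0963; denominator = Σ(nₕ−1) = 183.
s²ₚ = 14297.0963/183 = 78.12621... → 78.126.

78.126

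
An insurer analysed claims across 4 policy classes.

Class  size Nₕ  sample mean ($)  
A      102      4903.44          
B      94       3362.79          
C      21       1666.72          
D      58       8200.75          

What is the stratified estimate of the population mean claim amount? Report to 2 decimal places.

x̄_st = (Σ Nₕx̄ₕ) / (Σ Nₕ) = (102·4903.44 + 94·3362.79 + 21·1666.72 + 58·8200.75) / 275
= 1326897.76 / 275 = 4825.0828... → 4825.08.

4825.08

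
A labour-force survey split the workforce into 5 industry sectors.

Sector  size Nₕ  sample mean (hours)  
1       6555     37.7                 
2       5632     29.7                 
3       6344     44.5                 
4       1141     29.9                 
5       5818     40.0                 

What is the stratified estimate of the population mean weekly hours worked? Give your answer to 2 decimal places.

N = 25490; weights Wₕ = Nₕ/N = (0.2572, 0.2209, 0.2489, 0.0448, 0.2282).
x̄_st = Σ Wₕ·x̄ₕ = 0.2572·37.7 + 0.2209·29.7 + 0.2489·44.5 + 0.0448·29.9 + 0.2282·40.0 ≈ 37.8006...
→ 37.80.

37.80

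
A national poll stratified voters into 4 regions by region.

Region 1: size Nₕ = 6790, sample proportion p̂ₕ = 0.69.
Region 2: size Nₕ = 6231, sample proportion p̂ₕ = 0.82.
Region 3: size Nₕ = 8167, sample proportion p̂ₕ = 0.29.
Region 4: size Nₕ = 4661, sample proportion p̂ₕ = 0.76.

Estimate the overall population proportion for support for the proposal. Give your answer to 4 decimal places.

0.6076

N = 6790 + 6231 + 8167 + 4661 = 25849.
Overall proportion = Σ (Nₕ/N)·p̂ₕ.
Σ Nₕp̂ₕ = 4685.1 + 5109.42 + 2368.43 + 3542.36 = 15705.31.
15705.31 / 25849 = 0.607579... → 0.6076.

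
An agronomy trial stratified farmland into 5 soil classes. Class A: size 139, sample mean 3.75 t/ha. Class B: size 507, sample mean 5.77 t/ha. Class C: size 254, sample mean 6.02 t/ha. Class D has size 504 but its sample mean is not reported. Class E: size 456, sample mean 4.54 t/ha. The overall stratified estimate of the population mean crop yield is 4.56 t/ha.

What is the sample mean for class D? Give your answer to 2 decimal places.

2.85

N = 139 + 507 + 254 + 504 + 456 = 1860.
Overall total = μ·N = 4.56·1860 = 8481.6.
Subtract the known strata: 139·3.75 + 507·5.77 + 254·6.02 + 456·4.54 = 7045.96.
Remaining total for class D: 8481.6 − 7045.96 = 1435.64.
Divide by its size: 1435.64 / 504 = 2.8485... → 2.85.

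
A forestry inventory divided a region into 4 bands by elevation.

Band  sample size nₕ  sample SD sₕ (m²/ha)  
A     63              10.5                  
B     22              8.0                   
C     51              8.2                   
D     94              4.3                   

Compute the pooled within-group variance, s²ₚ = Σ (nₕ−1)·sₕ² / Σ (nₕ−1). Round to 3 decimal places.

Degrees of freedom: 62 + 21 + 50 + 93 = 226.
Σ(nₕ−1)sₕ² = 62·110.25 + 21·64 + 50·67.24 + 93·18.49 = 13261.07.
s²ₚ = 13261.07 / 226 = 58.67730... → 58.677.

58.677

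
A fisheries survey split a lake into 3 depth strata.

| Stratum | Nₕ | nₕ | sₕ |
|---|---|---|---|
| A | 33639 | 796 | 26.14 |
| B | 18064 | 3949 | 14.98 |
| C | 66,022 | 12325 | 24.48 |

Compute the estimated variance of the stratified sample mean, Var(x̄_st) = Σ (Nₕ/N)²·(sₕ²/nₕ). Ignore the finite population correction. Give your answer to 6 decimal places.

0.086719

N = 117725. Term for each stratum: Wₕ²sₕ²/nₕ.
Var(x̄_st) = 0.070088514 + 0.001337910 + 0.015292407 = 0.086718832 → 0.086719.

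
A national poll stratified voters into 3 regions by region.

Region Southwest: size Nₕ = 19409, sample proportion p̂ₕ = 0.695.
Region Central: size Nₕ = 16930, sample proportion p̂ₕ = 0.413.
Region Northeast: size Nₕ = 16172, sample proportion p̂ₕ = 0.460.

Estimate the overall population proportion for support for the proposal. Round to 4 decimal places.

0.5317

Wₕ = Nₕ/N with N = 52511: 0.3696, 0.3224, 0.3080.
p̂_st = 0.3696·0.695 + 0.3224·0.413 + 0.3080·0.460 ≈ 0.531707... → 0.5317.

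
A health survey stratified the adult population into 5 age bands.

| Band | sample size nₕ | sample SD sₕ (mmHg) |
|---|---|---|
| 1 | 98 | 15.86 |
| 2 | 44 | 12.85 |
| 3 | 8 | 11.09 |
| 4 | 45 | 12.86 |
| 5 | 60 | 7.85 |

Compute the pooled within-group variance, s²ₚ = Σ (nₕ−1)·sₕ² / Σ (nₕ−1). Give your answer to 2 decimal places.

Degrees of freedom: 97 + 43 + 7 + 44 + 59 = 250.
Σ(nₕ−1)sₕ² = 97·251.5396 + 43·165.1225 + 7·122.9881 + 44·165.3796 + 59·61.6225 = 43272.9553.
s²ₚ = 43272.9553 / 250 = 173.0918... → 173.09.

173.09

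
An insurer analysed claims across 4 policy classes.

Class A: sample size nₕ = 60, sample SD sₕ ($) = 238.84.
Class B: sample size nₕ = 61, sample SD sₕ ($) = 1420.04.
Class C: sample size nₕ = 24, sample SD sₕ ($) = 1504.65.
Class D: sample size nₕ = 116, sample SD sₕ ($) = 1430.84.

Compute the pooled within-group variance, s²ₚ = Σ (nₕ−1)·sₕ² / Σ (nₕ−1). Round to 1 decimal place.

1602597.9

A: (60−1)·238.84² = 59·57044.5456 = 3365628.1904
B: (61−1)·1420.04² = 60·2016513.6016 = 120990816.096
C: (24−1)·1504.65² = 23·2263971.6225 = 52071347.3175
D: (116−1)·1430.84² = 115·2047303.1056 = 235439857.144
Numerator = 411867648.7479; denominator = Σ(nₕ−1) = 257.
s²ₚ = 411867648.7479/257 = 1602597.855... → 1602597.9.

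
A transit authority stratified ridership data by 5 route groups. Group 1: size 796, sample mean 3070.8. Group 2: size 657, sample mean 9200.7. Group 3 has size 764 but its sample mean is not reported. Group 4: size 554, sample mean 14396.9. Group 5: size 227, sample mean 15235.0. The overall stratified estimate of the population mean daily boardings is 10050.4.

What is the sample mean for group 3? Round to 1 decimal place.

N = 796 + 657 + 764 + 554 + 227 = 2998.
Overall total = μ·N = 10050.4·2998 = 30131099.2.
Subtract the known strata: 796·3070.8 + 657·9200.7 + 554·14396.9 + 227·15235.0 = 19923444.3.
Remaining total for group 3: 30131099.2 − 19923444.3 = 10207654.9.
Divide by its size: 10207654.9 / 764 = 13360.805... → 13360.8.

13360.8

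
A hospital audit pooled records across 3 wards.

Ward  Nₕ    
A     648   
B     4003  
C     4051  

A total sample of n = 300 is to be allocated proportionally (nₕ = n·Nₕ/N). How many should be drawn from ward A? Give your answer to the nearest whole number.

22

Share of ward A = 648/8702 = 0.07447.
Allocate 300 × 0.07447 = 22.340... → 22.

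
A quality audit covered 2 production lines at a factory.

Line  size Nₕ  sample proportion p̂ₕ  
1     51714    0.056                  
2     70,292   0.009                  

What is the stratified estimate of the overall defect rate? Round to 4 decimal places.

Wₕ = Nₕ/N with N = 122006: 0.4239, 0.5761.
p̂_st = 0.4239·0.056 + 0.5761·0.009 ≈ 0.028922... → 0.0289.

0.0289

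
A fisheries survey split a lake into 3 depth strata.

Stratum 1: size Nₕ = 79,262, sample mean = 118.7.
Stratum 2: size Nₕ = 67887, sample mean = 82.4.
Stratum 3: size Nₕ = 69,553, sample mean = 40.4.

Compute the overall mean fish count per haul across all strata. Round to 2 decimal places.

82.20

x̄_st = (Σ Nₕx̄ₕ) / (Σ Nₕ) = (79262·118.7 + 67887·82.4 + 69553·40.4) / 216702
= 17812229.4 / 216702 = 82.1969... → 82.20.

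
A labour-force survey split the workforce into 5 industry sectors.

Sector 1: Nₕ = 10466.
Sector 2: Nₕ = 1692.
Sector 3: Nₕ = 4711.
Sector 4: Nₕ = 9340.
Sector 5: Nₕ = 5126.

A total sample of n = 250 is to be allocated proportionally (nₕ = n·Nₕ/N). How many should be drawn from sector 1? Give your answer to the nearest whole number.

84

Share of sector 1 = 10466/31335 = 0.33400.
Allocate 250 × 0.33400 = 83.501... → 84.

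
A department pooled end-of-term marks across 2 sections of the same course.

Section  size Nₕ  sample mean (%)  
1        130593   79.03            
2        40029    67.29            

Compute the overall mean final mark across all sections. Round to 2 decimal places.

x̄_st = (Σ Nₕx̄ₕ) / (Σ Nₕ) = (130593·79.03 + 40029·67.29) / 170622
= 13014316.2 / 170622 = 76.2757... → 76.28.

76.28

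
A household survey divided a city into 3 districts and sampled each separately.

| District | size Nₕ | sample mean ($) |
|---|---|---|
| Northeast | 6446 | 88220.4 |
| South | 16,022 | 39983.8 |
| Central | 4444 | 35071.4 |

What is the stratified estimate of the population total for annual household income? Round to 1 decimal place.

1365146443.6

Population total = Σ Nₕ·x̄ₕ (each stratum's size times its mean).
6446·88220.4 + 16022·39983.8 + 4444·35071.4 = 568668698.4 + 640620443.6 + 155857301.6 = 1365146443.6.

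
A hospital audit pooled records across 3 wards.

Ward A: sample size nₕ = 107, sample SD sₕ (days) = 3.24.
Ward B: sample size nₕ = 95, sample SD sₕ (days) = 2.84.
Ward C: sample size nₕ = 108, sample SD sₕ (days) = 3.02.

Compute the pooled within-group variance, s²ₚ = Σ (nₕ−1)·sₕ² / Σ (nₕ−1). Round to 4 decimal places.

9.2729

Degrees of freedom: 106 + 94 + 107 = 307.
Σ(nₕ−1)sₕ² = 106·10.4976 + 94·8.0656 + 107·9.1204 = 2846.7948.
s²ₚ = 2846.7948 / 307 = 9.272947... → 9.2729.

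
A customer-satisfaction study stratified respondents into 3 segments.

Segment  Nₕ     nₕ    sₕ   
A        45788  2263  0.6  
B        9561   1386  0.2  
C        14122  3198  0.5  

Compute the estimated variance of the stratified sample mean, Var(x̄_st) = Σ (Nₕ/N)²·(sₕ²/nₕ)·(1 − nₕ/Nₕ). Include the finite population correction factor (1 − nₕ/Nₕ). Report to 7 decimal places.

N = 69471. Term for each stratum: Wₕ²sₕ²/nₕ·(1−nₕ/Nₕ).
Var(x̄_st) = 0.0000656903 + 0.0000004674 + 0.0000024988 = 0.0000686565 → 0.0000687.

0.0000687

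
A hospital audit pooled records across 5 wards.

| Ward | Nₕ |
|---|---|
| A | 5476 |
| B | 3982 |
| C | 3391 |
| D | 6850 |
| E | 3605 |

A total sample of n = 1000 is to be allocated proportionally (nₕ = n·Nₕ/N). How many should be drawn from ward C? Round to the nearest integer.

146

Share of ward C = 3391/23304 = 0.14551.
Allocate 1000 × 0.14551 = 145.512... → 146.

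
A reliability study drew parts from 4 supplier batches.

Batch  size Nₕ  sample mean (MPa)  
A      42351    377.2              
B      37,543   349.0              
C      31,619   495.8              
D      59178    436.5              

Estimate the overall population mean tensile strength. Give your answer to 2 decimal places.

413.53

N = 170691; weights Wₕ = Nₕ/N = (0.2481, 0.2199, 0.1852, 0.3467).
x̄_st = Σ Wₕ·x̄ₕ = 0.2481·377.2 + 0.2199·349.0 + 0.1852·495.8 + 0.3467·436.5 ≈ 413.5262...
→ 413.53.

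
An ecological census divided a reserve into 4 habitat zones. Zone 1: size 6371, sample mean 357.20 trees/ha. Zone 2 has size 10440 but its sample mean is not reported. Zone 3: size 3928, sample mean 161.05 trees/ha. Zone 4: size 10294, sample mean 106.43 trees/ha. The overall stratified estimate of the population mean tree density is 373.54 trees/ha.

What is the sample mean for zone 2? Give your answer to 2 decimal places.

726.83

Σ Nₕx̄ₕ = N·μ, so 10440·x̄_2 = 31033·373.54 − (6371·357.20 + 3928·161.05 + 10294·106.43).
= 11592066.82 − 4003916.02 = 7588150.8.
x̄_2 = 7588150.8 / 10440 = 726.8344... → 726.83.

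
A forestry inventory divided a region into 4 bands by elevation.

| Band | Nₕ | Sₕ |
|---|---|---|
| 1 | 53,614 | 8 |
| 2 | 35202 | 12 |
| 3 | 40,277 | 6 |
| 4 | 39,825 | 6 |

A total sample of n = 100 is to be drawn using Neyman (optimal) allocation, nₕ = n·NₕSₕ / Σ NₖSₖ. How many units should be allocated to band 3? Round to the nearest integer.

Σ NₕSₕ = 53614·8 + 35202·12 + 40277·6 + 39825·6 = 1331948.
Share for 3: 241662/1331948 = 0.18144.
n_3 = 100 × 0.18144 = 18.144... → 18.

18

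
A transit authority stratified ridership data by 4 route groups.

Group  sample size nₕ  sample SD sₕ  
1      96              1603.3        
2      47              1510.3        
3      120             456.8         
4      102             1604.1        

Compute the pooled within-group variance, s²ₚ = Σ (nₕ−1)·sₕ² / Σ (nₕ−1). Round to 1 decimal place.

1755813.3

Degrees of freedom: 95 + 46 + 119 + 101 = 361.
Σ(nₕ−1)sₕ² = 95·2570570.89 + 46·2281006.09 + 119·208666.24 + 101·2573136.81 = 633848615.06.
s²ₚ = 633848615.06 / 361 = 1755813.338... → 1755813.3.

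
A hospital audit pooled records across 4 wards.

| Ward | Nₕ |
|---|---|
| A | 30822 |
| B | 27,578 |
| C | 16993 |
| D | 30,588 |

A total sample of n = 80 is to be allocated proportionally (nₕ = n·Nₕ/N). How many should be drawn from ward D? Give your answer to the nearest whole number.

N = 30822 + 27578 + 16993 + 30588 = 105981.
n_D = 80·30588/105981 = 23.089... → 23.

23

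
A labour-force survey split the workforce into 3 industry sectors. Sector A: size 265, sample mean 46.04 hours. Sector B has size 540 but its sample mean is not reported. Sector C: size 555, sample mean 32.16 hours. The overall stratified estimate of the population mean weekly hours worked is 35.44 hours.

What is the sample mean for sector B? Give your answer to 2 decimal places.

N = 265 + 540 + 555 = 1360.
Overall total = μ·N = 35.44·1360 = 48198.4.
Subtract the known strata: 265·46.04 + 555·32.16 = 30049.4.
Remaining total for sector B: 48198.4 − 30049.4 = 18149.
Divide by its size: 18149 / 540 = 33.6093... → 33.61.

33.61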